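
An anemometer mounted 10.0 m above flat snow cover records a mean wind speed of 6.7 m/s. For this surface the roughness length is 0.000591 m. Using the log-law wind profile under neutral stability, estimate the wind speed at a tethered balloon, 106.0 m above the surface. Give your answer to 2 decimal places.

Log law: V(z) ∝ ln(z/z₀), so V₂/V₁ = ln(z₂/z₀) / ln(z₁/z₀).
ln(106.0/0.000591) = 12.0971, ln(10.0/0.000591) = 9.7363
V₂ = 6.7 × 12.0971/9.7363 = 6.7 × 1.2425 = 8.3246 m/s

8.32 m/s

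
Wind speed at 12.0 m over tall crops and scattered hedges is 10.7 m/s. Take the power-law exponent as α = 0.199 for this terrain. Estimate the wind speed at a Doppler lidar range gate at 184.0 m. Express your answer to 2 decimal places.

Power-law profile: V₂ = V₁ · (z₂/z₁)^α
V₂ = 10.7 × (184.0/12.0)^0.199 = 10.7 × (15.3333)^0.199
    = 10.7 × 1.7216 = 18.4215 m/s

18.42 m/s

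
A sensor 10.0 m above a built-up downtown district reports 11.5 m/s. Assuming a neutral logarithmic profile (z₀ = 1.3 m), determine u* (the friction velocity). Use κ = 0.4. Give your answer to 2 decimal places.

u* ≈ 2.25 m/s

Log law: V(z) = (u*/κ) · ln(z/z₀) ⇒ u* = κ · V / ln(z/z₀)
u* = 0.4 × 11.5 / ln(10.0/1.3) = 0.4 × 11.5 / 2.0402
   = 4.6000 / 2.0402 = 2.2547 m/s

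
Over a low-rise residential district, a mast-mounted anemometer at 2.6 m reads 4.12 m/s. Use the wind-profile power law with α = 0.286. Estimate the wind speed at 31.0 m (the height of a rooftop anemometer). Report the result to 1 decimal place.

8.4 m/s

Power-law profile: V₂ = V₁ · (z₂/z₁)^α
V₂ = 4.12 × (31.0/2.6)^0.286 = 4.12 × (11.9231)^0.286
    = 4.12 × 2.0316 = 8.3704 m/s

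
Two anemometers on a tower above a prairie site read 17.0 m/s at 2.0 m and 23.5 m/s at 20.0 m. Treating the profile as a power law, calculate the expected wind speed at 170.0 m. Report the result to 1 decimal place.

First find α: α = ln(V₂/V₁)/ln(z₂/z₁) = ln(23.5/17.0)/ln(20.0/2.0) = 0.32379/2.30259 = 0.1406
Extrapolate from 20.0 m to 170.0 m: V₃ = 23.5 × (170.0/20.0)^0.1406 = 23.5 × 1.3511 = 31.7513 m/s

31.8 m/s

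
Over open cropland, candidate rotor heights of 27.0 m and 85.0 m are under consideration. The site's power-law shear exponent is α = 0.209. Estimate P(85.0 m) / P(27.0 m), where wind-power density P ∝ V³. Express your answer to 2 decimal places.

2.05

Speed ratio: V_B/V_A = (z_B/z_A)^α = (85.0/27.0)^0.209 = (3.1481)^0.209 = 1.27085
Power-density ratio: P_B/P_A = (V_B/V_A)³ = (1.27085)³ = 2.05249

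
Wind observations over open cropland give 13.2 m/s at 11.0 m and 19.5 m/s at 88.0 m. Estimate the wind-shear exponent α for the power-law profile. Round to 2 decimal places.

α ≈ 0.19

Power law: V₂/V₁ = (z₂/z₁)^α ⇒ α = ln(V₂/V₁) / ln(z₂/z₁)
α = ln(19.5/13.2) / ln(88.0/11.0) = ln(1.4773) / ln(8.0000)
  = 0.39020 / 2.07944 = 0.18765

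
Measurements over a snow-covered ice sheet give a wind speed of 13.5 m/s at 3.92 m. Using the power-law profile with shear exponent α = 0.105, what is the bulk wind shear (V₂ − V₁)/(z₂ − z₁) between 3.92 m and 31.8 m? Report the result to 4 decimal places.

Power law: V₂ = V₁ · (z₂/z₁)^α = 13.5 × (8.1122)^0.105 = 16.8187 m/s
ΔV/Δz = (16.8187 − 13.5)/(31.8 − 3.92) = 3.3187/27.8800 = 0.11904 m/s/m

0.1190 m/s/m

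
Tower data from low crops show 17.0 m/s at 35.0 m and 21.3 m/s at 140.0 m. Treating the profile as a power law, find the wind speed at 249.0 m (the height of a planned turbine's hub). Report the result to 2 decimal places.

23.39 m/s

First find α: α = ln(V₂/V₁)/ln(z₂/z₁) = ln(21.3/17.0)/ln(140.0/35.0) = 0.22549/1.38629 = 0.1627
Extrapolate from 140.0 m to 249.0 m: V₃ = 21.3 × (249.0/140.0)^0.1627 = 21.3 × 1.0982 = 23.3914 m/s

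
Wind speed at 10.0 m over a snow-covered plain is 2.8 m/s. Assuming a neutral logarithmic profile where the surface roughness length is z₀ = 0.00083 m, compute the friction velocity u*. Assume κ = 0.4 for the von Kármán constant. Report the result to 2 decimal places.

Log law: V(z) = (u*/κ) · ln(z/z₀) ⇒ u* = κ · V / ln(z/z₀)
u* = 0.4 × 2.8 / ln(10.0/0.00083) = 0.4 × 2.8 / 9.3967
   = 1.1200 / 9.3967 = 0.1192 m/s

u* ≈ 0.12 m/s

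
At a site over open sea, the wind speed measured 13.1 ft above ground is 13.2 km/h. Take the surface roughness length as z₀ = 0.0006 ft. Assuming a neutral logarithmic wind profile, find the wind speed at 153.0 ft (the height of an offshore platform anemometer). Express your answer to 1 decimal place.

16.4 km/h

Log law: V(z) ∝ ln(z/z₀), so V₂/V₁ = ln(z₂/z₀) / ln(z₁/z₀).
ln(153.0/0.0006) = 12.4490, ln(13.1/0.0006) = 9.9912
V₂ = 13.2 × 12.4490/9.9912 = 13.2 × 1.2460 = 16.4472 km/h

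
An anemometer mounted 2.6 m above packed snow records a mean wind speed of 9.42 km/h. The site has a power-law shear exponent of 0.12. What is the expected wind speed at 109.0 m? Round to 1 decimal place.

Power-law profile: V₂ = V₁ · (z₂/z₁)^α
V₂ = 9.42 × (109.0/2.6)^0.12 = 9.42 × (41.9231)^0.12
    = 9.42 × 1.5656 = 14.7484 km/h

14.7 km/h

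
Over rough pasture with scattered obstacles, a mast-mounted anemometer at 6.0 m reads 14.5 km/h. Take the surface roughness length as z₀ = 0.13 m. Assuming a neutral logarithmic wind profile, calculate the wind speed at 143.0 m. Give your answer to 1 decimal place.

Log law: V(z) ∝ ln(z/z₀), so V₂/V₁ = ln(z₂/z₀) / ln(z₁/z₀).
ln(143.0/0.13) = 7.0031, ln(6.0/0.13) = 3.8320
V₂ = 14.5 × 7.0031/3.8320 = 14.5 × 1.8275 = 26.4992 km/h

26.5 km/h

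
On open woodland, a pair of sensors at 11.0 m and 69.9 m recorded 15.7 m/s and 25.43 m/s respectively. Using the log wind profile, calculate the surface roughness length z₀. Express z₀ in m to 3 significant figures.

Log law: V(z) ∝ ln(z/z₀). With r = V₁/V₂ = 15.7/25.43 = 0.61738,
r · ln(z₂/z₀) = ln(z₁/z₀) ⇒ ln z₀ = (ln z₁ − r·ln z₂)/(1 − r)
ln z₀ = (2.39790 − 0.61738×4.24707) / 0.38262 = -0.5859
z₀ = exp(-0.5859) = 0.5566 m

z₀ ≈ 0.557 m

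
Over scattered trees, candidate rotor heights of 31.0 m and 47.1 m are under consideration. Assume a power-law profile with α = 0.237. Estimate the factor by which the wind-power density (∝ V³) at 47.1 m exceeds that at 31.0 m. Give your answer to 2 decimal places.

1.35

Speed ratio: V_B/V_A = (z_B/z_A)^α = (47.1/31.0)^0.237 = (1.5194)^0.237 = 1.10421
Power-density ratio: P_B/P_A = (V_B/V_A)³ = (1.10421)³ = 1.34636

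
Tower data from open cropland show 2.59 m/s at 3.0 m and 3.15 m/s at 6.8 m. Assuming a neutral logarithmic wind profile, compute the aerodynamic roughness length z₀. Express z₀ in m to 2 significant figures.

z₀ ≈ 0.068 m

Log law: V(z) ∝ ln(z/z₀). With r = V₁/V₂ = 2.59/3.15 = 0.82222,
r · ln(z₂/z₀) = ln(z₁/z₀) ⇒ ln z₀ = (ln z₁ − r·ln z₂)/(1 − r)
ln z₀ = (1.09861 − 0.82222×1.91692) / 0.17778 = -2.6861
z₀ = exp(-2.6861) = 0.06815 m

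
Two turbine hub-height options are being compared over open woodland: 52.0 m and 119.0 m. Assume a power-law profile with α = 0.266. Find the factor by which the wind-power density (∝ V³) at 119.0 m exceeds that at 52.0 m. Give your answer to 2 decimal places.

1.94

Speed ratio: V_B/V_A = (z_B/z_A)^α = (119.0/52.0)^0.266 = (2.2885)^0.266 = 1.24635
Power-density ratio: P_B/P_A = (V_B/V_A)³ = (1.24635)³ = 1.93605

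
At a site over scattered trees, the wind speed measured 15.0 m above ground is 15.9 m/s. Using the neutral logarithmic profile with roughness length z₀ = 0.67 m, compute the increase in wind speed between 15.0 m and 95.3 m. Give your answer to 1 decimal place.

9.5 m/s

Log law: V₂ = V₁ · ln(z₂/z₀)/ln(z₁/z₀) = 15.9 × 4.9575/3.1085 = 25.3575 m/s
ΔV = 25.3575 − 15.9 = 9.4575 m/s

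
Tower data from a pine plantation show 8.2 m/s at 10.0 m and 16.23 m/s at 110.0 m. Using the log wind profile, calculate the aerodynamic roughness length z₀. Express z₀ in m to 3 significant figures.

z₀ ≈ 0.864 m

Log law: V(z) ∝ ln(z/z₀). With r = V₁/V₂ = 8.2/16.23 = 0.50524,
r · ln(z₂/z₀) = ln(z₁/z₀) ⇒ ln z₀ = (ln z₁ − r·ln z₂)/(1 − r)
ln z₀ = (2.30259 − 0.50524×4.70048) / 0.49476 = -0.1461
z₀ = exp(-0.1461) = 0.8641 m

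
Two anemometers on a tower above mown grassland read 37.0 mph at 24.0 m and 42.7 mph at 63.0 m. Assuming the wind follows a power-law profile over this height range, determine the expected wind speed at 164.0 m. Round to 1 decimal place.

49.2 mph

First find α: α = ln(V₂/V₁)/ln(z₂/z₁) = ln(42.7/37.0)/ln(63.0/24.0) = 0.14328/0.96508 = 0.1485
Extrapolate from 63.0 m to 164.0 m: V₃ = 42.7 × (164.0/63.0)^0.1485 = 42.7 × 1.1526 = 49.2171 mph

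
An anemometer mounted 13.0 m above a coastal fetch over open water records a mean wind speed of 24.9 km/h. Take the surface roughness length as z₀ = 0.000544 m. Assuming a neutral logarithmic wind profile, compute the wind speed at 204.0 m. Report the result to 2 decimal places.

31.70 km/h

Log law: V(z) ∝ ln(z/z₀), so V₂/V₁ = ln(z₂/z₀) / ln(z₁/z₀).
ln(204.0/0.000544) = 12.8347, ln(13.0/0.000544) = 10.0815
V₂ = 24.9 × 12.8347/10.0815 = 24.9 × 1.2731 = 31.7000 km/h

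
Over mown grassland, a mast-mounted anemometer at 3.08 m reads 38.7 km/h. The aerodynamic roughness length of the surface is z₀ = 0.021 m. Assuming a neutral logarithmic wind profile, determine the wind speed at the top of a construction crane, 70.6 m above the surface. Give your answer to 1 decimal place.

63.0 km/h

Log law: V(z) ∝ ln(z/z₀), so V₂/V₁ = ln(z₂/z₀) / ln(z₁/z₀).
ln(70.6/0.021) = 8.1203, ln(3.08/0.021) = 4.9882
V₂ = 38.7 × 8.1203/4.9882 = 38.7 × 1.6279 = 63.0000 km/h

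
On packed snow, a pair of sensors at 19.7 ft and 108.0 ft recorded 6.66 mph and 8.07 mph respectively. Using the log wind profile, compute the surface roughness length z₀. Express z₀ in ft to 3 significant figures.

Log law: V(z) ∝ ln(z/z₀). With r = V₁/V₂ = 6.66/8.07 = 0.82528,
r · ln(z₂/z₀) = ln(z₁/z₀) ⇒ ln z₀ = (ln z₁ − r·ln z₂)/(1 − r)
ln z₀ = (2.98062 − 0.82528×4.68213) / 0.17472 = -5.0563
z₀ = exp(-5.0563) = 0.006369 ft

z₀ ≈ 0.00637 ft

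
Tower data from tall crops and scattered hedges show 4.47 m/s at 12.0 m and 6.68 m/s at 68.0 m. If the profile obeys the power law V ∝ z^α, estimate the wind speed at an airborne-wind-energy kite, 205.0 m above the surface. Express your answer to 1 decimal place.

8.6 m/s

First find α: α = ln(V₂/V₁)/ln(z₂/z₁) = ln(6.68/4.47)/ln(68.0/12.0) = 0.40173/1.73460 = 0.2316
Extrapolate from 68.0 m to 205.0 m: V₃ = 6.68 × (205.0/68.0)^0.2316 = 6.68 × 1.2912 = 8.6252 m/s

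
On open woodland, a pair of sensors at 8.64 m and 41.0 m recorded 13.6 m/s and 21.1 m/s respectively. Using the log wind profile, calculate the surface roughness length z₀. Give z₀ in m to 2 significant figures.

Log law: V(z) ∝ ln(z/z₀). With r = V₁/V₂ = 13.6/21.1 = 0.64455,
r · ln(z₂/z₀) = ln(z₁/z₀) ⇒ ln z₀ = (ln z₁ − r·ln z₂)/(1 − r)
ln z₀ = (2.15640 − 0.64455×3.71357) / 0.35545 = -0.6673
z₀ = exp(-0.6673) = 0.5131 m

z₀ ≈ 0.51 m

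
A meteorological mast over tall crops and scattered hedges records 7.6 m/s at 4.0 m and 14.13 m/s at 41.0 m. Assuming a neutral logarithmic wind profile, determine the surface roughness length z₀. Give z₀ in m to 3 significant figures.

Log law: V(z) ∝ ln(z/z₀). With r = V₁/V₂ = 7.6/14.13 = 0.53786,
r · ln(z₂/z₀) = ln(z₁/z₀) ⇒ ln z₀ = (ln z₁ − r·ln z₂)/(1 − r)
ln z₀ = (1.38629 − 0.53786×3.71357) / 0.46214 = -1.3223
z₀ = exp(-1.3223) = 0.2665 m

z₀ ≈ 0.267 m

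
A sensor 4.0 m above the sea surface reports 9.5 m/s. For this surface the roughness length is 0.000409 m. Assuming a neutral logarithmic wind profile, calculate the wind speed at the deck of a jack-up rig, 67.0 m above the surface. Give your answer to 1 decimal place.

Log law: V(z) ∝ ln(z/z₀), so V₂/V₁ = ln(z₂/z₀) / ln(z₁/z₀).
ln(67.0/0.000409) = 12.0065, ln(4.0/0.000409) = 9.1881
V₂ = 9.5 × 12.0065/9.1881 = 9.5 × 1.3067 = 12.4141 m/s

12.4 m/s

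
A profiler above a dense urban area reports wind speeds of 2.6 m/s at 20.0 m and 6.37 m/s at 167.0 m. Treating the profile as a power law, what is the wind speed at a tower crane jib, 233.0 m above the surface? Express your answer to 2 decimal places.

7.33 m/s

First find α: α = ln(V₂/V₁)/ln(z₂/z₁) = ln(6.37/2.6)/ln(167.0/20.0) = 0.89609/2.12226 = 0.4222
Extrapolate from 167.0 m to 233.0 m: V₃ = 6.37 × (233.0/167.0)^0.4222 = 6.37 × 1.1510 = 7.3318 m/s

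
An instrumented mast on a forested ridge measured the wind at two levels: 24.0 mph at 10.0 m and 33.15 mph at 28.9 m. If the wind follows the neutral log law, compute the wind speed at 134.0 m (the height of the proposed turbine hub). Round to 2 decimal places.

46.38 mph

Log law: V ∝ ln(z/z₀). From the pair, with r = V₁/V₂ = 0.72398,
ln z₀ = (ln z₁ − r·ln z₂)/(1 − r) = (2.3026 − 0.72398×3.3638)/0.27602 = -0.4810 → z₀ = 0.6181 m
V₃ = V₁ · ln(z₃/z₀)/ln(z₁/z₀) = 24.0 × 5.3789/2.7836 = 46.3759 mph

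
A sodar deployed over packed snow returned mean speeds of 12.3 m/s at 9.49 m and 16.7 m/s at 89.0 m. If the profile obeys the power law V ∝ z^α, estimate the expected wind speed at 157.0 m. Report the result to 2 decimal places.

First find α: α = ln(V₂/V₁)/ln(z₂/z₁) = ln(16.7/12.3)/ln(89.0/9.49) = 0.30581/2.23840 = 0.1366
Extrapolate from 89.0 m to 157.0 m: V₃ = 16.7 × (157.0/89.0)^0.1366 = 16.7 × 1.0806 = 18.0466 m/s

18.05 m/s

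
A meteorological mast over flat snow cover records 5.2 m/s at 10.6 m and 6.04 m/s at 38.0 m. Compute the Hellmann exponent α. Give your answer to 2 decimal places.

Power law: V₂/V₁ = (z₂/z₁)^α ⇒ α = ln(V₂/V₁) / ln(z₂/z₁)
α = ln(6.04/5.2) / ln(38.0/10.6) = ln(1.1615) / ln(3.5849)
  = 0.14975 / 1.27673 = 0.11729

α ≈ 0.12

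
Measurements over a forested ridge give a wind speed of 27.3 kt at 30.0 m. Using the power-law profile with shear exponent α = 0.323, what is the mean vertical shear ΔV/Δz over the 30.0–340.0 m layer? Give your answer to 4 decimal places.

Power law: V₂ = V₁ · (z₂/z₁)^α = 27.3 × (11.3333)^0.323 = 59.8026 kt
ΔV/Δz = (59.8026 − 27.3)/(340.0 − 30.0) = 32.5026/310.0000 = 0.10485 kt/m

0.1048 kt/m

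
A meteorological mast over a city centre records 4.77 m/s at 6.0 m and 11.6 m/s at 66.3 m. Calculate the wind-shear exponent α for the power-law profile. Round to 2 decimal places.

α ≈ 0.37

Power law: V₂/V₁ = (z₂/z₁)^α ⇒ α = ln(V₂/V₁) / ln(z₂/z₁)
α = ln(11.6/4.77) / ln(66.3/6.0) = ln(2.4319) / ln(11.0500)
  = 0.88866 / 2.40243 = 0.36990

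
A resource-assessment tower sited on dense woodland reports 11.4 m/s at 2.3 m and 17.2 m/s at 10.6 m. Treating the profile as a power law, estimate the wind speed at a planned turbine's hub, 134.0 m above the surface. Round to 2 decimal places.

34.05 m/s

First find α: α = ln(V₂/V₁)/ln(z₂/z₁) = ln(17.2/11.4)/ln(10.6/2.3) = 0.41130/1.52794 = 0.2692
Extrapolate from 10.6 m to 134.0 m: V₃ = 17.2 × (134.0/10.6)^0.2692 = 17.2 × 1.9796 = 34.0497 m/s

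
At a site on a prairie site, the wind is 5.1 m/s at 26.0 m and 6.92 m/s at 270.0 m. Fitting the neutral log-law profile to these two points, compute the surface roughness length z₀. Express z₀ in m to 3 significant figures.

z₀ ≈ 0.0369 m

Log law: V(z) ∝ ln(z/z₀). With r = V₁/V₂ = 5.1/6.92 = 0.73699,
r · ln(z₂/z₀) = ln(z₁/z₀) ⇒ ln z₀ = (ln z₁ − r·ln z₂)/(1 − r)
ln z₀ = (3.25810 − 0.73699×5.59842) / 0.26301 = -3.3000
z₀ = exp(-3.3000) = 0.03688 m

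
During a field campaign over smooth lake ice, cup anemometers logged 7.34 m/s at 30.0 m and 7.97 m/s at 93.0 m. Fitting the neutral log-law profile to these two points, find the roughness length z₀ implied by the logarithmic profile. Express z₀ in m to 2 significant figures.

z₀ ≈ 0.000057 m

Log law: V(z) ∝ ln(z/z₀). With r = V₁/V₂ = 7.34/7.97 = 0.92095,
r · ln(z₂/z₀) = ln(z₁/z₀) ⇒ ln z₀ = (ln z₁ − r·ln z₂)/(1 − r)
ln z₀ = (3.40120 − 0.92095×4.53260) / 0.07905 = -9.7805
z₀ = exp(-9.7805) = 0.00005654 m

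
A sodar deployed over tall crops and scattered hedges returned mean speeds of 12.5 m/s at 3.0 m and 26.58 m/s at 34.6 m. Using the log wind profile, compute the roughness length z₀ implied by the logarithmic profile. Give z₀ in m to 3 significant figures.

Log law: V(z) ∝ ln(z/z₀). With r = V₁/V₂ = 12.5/26.58 = 0.47028,
r · ln(z₂/z₀) = ln(z₁/z₀) ⇒ ln z₀ = (ln z₁ − r·ln z₂)/(1 − r)
ln z₀ = (1.09861 − 0.47028×3.54385) / 0.52972 = -1.0722
z₀ = exp(-1.0722) = 0.3422 m

z₀ ≈ 0.342 m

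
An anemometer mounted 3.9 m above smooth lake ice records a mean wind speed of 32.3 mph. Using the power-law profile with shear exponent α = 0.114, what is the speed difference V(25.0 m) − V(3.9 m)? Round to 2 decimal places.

7.62 mph

Power law: V₂ = V₁ · (z₂/z₁)^α = 32.3 × (6.4103)^0.114 = 39.9196 mph
ΔV = 39.9196 − 32.3 = 7.6196 mph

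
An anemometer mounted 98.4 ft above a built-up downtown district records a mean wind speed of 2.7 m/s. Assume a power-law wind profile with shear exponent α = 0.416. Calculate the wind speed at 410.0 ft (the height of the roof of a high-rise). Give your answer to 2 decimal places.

Power-law profile: V₂ = V₁ · (z₂/z₁)^α
V₂ = 2.7 × (410.0/98.4)^0.416 = 2.7 × (4.1667)^0.416
    = 2.7 × 1.8106 = 4.8887 m/s

4.89 m/s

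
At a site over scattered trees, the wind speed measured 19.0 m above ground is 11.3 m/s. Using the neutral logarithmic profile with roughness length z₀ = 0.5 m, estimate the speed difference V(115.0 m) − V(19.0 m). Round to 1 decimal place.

Log law: V₂ = V₁ · ln(z₂/z₀)/ln(z₁/z₀) = 11.3 × 5.4381/3.6376 = 16.8932 m/s
ΔV = 16.8932 − 11.3 = 5.5932 m/s

5.6 m/s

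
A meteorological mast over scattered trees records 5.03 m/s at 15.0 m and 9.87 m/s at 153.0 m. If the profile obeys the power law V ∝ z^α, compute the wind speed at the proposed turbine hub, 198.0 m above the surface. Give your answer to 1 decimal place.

10.6 m/s

First find α: α = ln(V₂/V₁)/ln(z₂/z₁) = ln(9.87/5.03)/ln(153.0/15.0) = 0.67408/2.32239 = 0.2903
Extrapolate from 153.0 m to 198.0 m: V₃ = 9.87 × (198.0/153.0)^0.2903 = 9.87 × 1.0777 = 10.6370 m/s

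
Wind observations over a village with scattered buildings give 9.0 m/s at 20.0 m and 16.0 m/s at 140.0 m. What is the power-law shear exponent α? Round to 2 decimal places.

α ≈ 0.30

Power law: V₂/V₁ = (z₂/z₁)^α ⇒ α = ln(V₂/V₁) / ln(z₂/z₁)
α = ln(16.0/9.0) / ln(140.0/20.0) = ln(1.7778) / ln(7.0000)
  = 0.57536 / 1.94591 = 0.29568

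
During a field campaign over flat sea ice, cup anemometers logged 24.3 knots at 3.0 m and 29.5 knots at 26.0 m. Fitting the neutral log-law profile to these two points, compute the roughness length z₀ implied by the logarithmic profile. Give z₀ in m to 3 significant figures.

z₀ ≈ 0.000124 m

Log law: V(z) ∝ ln(z/z₀). With r = V₁/V₂ = 24.3/29.5 = 0.82373,
r · ln(z₂/z₀) = ln(z₁/z₀) ⇒ ln z₀ = (ln z₁ − r·ln z₂)/(1 − r)
ln z₀ = (1.09861 − 0.82373×3.25810) / 0.17627 = -8.9928
z₀ = exp(-8.9928) = 0.0001243 m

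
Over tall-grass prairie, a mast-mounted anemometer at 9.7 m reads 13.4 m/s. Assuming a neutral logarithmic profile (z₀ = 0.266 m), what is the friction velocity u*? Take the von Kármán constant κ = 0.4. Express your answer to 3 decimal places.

u* ≈ 1.490 m/s

Log law: V(z) = (u*/κ) · ln(z/z₀) ⇒ u* = κ · V / ln(z/z₀)
u* = 0.4 × 13.4 / ln(9.7/0.266) = 0.4 × 13.4 / 3.5964
   = 5.3600 / 3.5964 = 1.4904 m/s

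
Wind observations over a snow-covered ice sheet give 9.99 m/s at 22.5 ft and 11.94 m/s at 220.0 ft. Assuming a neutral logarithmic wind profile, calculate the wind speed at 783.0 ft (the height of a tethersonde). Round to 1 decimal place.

Log law: V ∝ ln(z/z₀). From the pair, with r = V₁/V₂ = 0.83668,
ln z₀ = (ln z₁ − r·ln z₂)/(1 − r) = (3.1135 − 0.83668×5.3936)/0.16332 = -8.5677 → z₀ = 0.0001902 ft
V₃ = V₁ · ln(z₃/z₀)/ln(z₁/z₀) = 9.99 × 15.2308/11.6812 = 13.0257 m/s

13.0 m/s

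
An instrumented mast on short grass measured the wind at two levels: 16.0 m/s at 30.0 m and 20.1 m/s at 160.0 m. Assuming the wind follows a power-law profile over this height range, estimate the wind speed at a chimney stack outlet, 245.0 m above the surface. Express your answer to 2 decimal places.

First find α: α = ln(V₂/V₁)/ln(z₂/z₁) = ln(20.1/16.0)/ln(160.0/30.0) = 0.22813/1.67398 = 0.1363
Extrapolate from 160.0 m to 245.0 m: V₃ = 20.1 × (245.0/160.0)^0.1363 = 20.1 × 1.0598 = 21.3017 m/s

21.30 m/s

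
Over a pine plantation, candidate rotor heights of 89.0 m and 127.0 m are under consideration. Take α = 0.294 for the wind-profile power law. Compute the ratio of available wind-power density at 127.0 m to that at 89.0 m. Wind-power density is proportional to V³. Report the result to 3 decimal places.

1.368

Speed ratio: V_B/V_A = (z_B/z_A)^α = (127.0/89.0)^0.294 = (1.4270)^0.294 = 1.11019
Power-density ratio: P_B/P_A = (V_B/V_A)³ = (1.11019)³ = 1.36834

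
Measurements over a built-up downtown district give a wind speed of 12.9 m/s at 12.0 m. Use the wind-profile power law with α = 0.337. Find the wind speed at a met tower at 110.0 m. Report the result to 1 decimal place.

27.2 m/s

Power-law profile: V₂ = V₁ · (z₂/z₁)^α
V₂ = 12.9 × (110.0/12.0)^0.337 = 12.9 × (9.1667)^0.337
    = 12.9 × 2.1099 = 27.2179 m/s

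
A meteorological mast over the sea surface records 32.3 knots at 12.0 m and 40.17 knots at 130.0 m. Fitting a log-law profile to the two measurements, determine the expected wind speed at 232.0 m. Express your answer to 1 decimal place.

Log law: V ∝ ln(z/z₀). From the pair, with r = V₁/V₂ = 0.80408,
ln z₀ = (ln z₁ − r·ln z₂)/(1 − r) = (2.4849 − 0.80408×4.8675)/0.19592 = -7.2939 → z₀ = 0.0006797 m
V₃ = V₁ · ln(z₃/z₀)/ln(z₁/z₀) = 32.3 × 12.7406/9.7788 = 42.0832 knots

42.1 knots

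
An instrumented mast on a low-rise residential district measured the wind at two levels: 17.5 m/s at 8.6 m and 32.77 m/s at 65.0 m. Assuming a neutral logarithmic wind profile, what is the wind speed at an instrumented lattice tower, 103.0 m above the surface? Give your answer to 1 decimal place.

36.2 m/s

Log law: V ∝ ln(z/z₀). From the pair, with r = V₁/V₂ = 0.53403,
ln z₀ = (ln z₁ − r·ln z₂)/(1 − r) = (2.1518 − 0.53403×4.1744)/0.46597 = -0.1662 → z₀ = 0.8468 m
V₃ = V₁ · ln(z₃/z₀)/ln(z₁/z₀) = 17.5 × 4.8010/2.3180 = 36.2454 m/s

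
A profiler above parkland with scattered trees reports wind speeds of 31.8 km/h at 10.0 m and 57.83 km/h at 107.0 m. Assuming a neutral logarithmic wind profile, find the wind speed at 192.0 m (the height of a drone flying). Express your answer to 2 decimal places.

Log law: V ∝ ln(z/z₀). From the pair, with r = V₁/V₂ = 0.54989,
ln z₀ = (ln z₁ − r·ln z₂)/(1 − r) = (2.3026 − 0.54989×4.6728)/0.45011 = -0.5931 → z₀ = 0.5526 m
V₃ = V₁ · ln(z₃/z₀)/ln(z₁/z₀) = 31.8 × 5.8506/2.8956 = 64.2508 km/h

64.25 km/h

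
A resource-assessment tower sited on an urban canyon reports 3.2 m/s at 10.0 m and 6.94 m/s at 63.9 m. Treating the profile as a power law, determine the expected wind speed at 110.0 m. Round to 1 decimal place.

First find α: α = ln(V₂/V₁)/ln(z₂/z₁) = ln(6.94/3.2)/ln(63.9/10.0) = 0.77415/1.85473 = 0.4174
Extrapolate from 63.9 m to 110.0 m: V₃ = 6.94 × (110.0/63.9)^0.4174 = 6.94 × 1.2545 = 8.7060 m/s

8.7 m/s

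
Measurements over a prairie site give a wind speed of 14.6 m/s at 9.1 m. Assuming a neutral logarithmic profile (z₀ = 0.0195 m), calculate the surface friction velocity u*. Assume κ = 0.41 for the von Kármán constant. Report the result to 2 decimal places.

Log law: V(z) = (u*/κ) · ln(z/z₀) ⇒ u* = κ · V / ln(z/z₀)
u* = 0.41 × 14.6 / ln(9.1/0.0195) = 0.41 × 14.6 / 6.1456
   = 5.9860 / 6.1456 = 0.9740 m/s

u* ≈ 0.97 m/s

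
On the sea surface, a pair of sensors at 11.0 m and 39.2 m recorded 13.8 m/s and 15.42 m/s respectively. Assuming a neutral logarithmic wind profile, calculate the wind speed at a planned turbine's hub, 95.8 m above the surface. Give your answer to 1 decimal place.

16.6 m/s

Log law: V ∝ ln(z/z₀). From the pair, with r = V₁/V₂ = 0.89494,
ln z₀ = (ln z₁ − r·ln z₂)/(1 − r) = (2.3979 − 0.89494×3.6687)/0.10506 = -8.4273 → z₀ = 0.0002188 m
V₃ = V₁ · ln(z₃/z₀)/ln(z₁/z₀) = 13.8 × 12.9895/10.8252 = 16.5591 m/s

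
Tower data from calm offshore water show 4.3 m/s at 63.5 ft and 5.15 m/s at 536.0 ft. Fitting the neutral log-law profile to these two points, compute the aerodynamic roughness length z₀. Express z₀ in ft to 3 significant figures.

z₀ ≈ 0.00131 ft

Log law: V(z) ∝ ln(z/z₀). With r = V₁/V₂ = 4.3/5.15 = 0.83495,
r · ln(z₂/z₀) = ln(z₁/z₀) ⇒ ln z₀ = (ln z₁ − r·ln z₂)/(1 − r)
ln z₀ = (4.15104 − 0.83495×6.28413) / 0.16505 = -6.6399
z₀ = exp(-6.6399) = 0.001307 ft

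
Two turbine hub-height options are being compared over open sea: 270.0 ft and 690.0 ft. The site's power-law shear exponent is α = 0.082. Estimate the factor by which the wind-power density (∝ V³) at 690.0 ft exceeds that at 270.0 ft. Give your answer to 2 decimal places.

Speed ratio: V_B/V_A = (z_B/z_A)^α = (690.0/270.0)^0.082 = (2.5556)^0.082 = 1.07998
Power-density ratio: P_B/P_A = (V_B/V_A)³ = (1.07998)³ = 1.25963

1.26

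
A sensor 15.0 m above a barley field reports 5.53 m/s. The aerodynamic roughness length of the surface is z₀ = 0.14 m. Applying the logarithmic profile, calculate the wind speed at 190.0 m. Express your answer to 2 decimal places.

8.53 m/s

Log law: V(z) ∝ ln(z/z₀), so V₂/V₁ = ln(z₂/z₀) / ln(z₁/z₀).
ln(190.0/0.14) = 7.2131, ln(15.0/0.14) = 4.6742
V₂ = 5.53 × 7.2131/4.6742 = 5.53 × 1.5432 = 8.5339 m/s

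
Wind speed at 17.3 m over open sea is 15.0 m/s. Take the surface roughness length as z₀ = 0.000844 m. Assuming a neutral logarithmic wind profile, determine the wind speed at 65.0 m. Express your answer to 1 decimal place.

17.0 m/s

Log law: V(z) ∝ ln(z/z₀), so V₂/V₁ = ln(z₂/z₀) / ln(z₁/z₀).
ln(65.0/0.000844) = 11.2517, ln(17.3/0.000844) = 9.9281
V₂ = 15.0 × 11.2517/9.9281 = 15.0 × 1.1333 = 16.9999 m/s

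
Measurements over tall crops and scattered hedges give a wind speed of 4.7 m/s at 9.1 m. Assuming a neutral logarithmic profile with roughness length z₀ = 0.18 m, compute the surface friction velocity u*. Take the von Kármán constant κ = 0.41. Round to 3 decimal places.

Log law: V(z) = (u*/κ) · ln(z/z₀) ⇒ u* = κ · V / ln(z/z₀)
u* = 0.41 × 4.7 / ln(9.1/0.18) = 0.41 × 4.7 / 3.9231
   = 1.9270 / 3.9231 = 0.4912 m/s

u* ≈ 0.491 m/s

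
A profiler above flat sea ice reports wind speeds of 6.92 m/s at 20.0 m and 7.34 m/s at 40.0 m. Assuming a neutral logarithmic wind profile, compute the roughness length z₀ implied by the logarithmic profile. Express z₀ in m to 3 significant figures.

z₀ ≈ 0.000219 m

Log law: V(z) ∝ ln(z/z₀). With r = V₁/V₂ = 6.92/7.34 = 0.94278,
r · ln(z₂/z₀) = ln(z₁/z₀) ⇒ ln z₀ = (ln z₁ − r·ln z₂)/(1 − r)
ln z₀ = (2.99573 − 0.94278×3.68888) / 0.05722 = -8.4247
z₀ = exp(-8.4247) = 0.0002194 m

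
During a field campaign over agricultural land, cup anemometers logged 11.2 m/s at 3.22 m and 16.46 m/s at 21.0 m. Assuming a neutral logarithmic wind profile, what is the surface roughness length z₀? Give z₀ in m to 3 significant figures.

Log law: V(z) ∝ ln(z/z₀). With r = V₁/V₂ = 11.2/16.46 = 0.68044,
r · ln(z₂/z₀) = ln(z₁/z₀) ⇒ ln z₀ = (ln z₁ − r·ln z₂)/(1 − r)
ln z₀ = (1.16938 − 0.68044×3.04452) / 0.31956 = -2.8233
z₀ = exp(-2.8233) = 0.05941 m

z₀ ≈ 0.0594 m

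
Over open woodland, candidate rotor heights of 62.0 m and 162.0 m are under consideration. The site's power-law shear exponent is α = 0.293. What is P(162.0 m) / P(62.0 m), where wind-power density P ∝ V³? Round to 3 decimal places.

2.326

Speed ratio: V_B/V_A = (z_B/z_A)^α = (162.0/62.0)^0.293 = (2.6129)^0.293 = 1.32500
Power-density ratio: P_B/P_A = (V_B/V_A)³ = (1.32500)³ = 2.32622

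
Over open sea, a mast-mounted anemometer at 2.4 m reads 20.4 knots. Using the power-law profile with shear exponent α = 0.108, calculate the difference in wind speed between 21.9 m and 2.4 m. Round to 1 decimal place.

5.5 knots

Power law: V₂ = V₁ · (z₂/z₁)^α = 20.4 × (9.1250)^0.108 = 25.9021 knots
ΔV = 25.9021 − 20.4 = 5.5021 knots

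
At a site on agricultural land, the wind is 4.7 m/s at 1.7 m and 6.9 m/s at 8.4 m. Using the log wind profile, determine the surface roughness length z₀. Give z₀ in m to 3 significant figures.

Log law: V(z) ∝ ln(z/z₀). With r = V₁/V₂ = 4.7/6.9 = 0.68116,
r · ln(z₂/z₀) = ln(z₁/z₀) ⇒ ln z₀ = (ln z₁ − r·ln z₂)/(1 − r)
ln z₀ = (0.53063 − 0.68116×2.12823) / 0.31884 = -2.8824
z₀ = exp(-2.8824) = 0.05600 m

z₀ ≈ 0.0560 m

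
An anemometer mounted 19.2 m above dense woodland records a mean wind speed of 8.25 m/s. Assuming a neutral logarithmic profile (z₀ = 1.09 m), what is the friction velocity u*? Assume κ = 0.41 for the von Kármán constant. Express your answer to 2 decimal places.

Log law: V(z) = (u*/κ) · ln(z/z₀) ⇒ u* = κ · V / ln(z/z₀)
u* = 0.41 × 8.25 / ln(19.2/1.09) = 0.41 × 8.25 / 2.8687
   = 3.3825 / 2.8687 = 1.1791 m/s

u* ≈ 1.18 m/s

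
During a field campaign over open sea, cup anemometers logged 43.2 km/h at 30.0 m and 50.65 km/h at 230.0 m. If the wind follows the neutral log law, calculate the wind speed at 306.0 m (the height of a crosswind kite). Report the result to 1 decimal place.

Log law: V ∝ ln(z/z₀). From the pair, with r = V₁/V₂ = 0.85291,
ln z₀ = (ln z₁ − r·ln z₂)/(1 − r) = (3.4012 − 0.85291×5.4381)/0.14709 = -8.4100 → z₀ = 0.0002226 m
V₃ = V₁ · ln(z₃/z₀)/ln(z₁/z₀) = 43.2 × 14.1336/11.8112 = 51.6943 km/h

51.7 km/h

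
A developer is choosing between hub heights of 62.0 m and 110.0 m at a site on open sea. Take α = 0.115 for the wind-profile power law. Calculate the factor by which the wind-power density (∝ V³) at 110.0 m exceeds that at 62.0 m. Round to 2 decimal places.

1.22

Speed ratio: V_B/V_A = (z_B/z_A)^α = (110.0/62.0)^0.115 = (1.7742)^0.115 = 1.06816
Power-density ratio: P_B/P_A = (V_B/V_A)³ = (1.06816)³ = 1.21872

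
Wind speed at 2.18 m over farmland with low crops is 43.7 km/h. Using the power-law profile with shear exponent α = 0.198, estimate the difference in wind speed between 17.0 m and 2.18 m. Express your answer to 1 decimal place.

Power law: V₂ = V₁ · (z₂/z₁)^α = 43.7 × (7.7982)^0.198 = 65.6290 km/h
ΔV = 65.6290 − 43.7 = 21.9290 km/h

21.9 km/h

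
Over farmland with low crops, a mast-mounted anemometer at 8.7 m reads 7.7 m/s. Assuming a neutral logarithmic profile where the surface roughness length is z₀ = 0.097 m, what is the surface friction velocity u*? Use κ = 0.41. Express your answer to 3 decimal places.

u* ≈ 0.702 m/s

Log law: V(z) = (u*/κ) · ln(z/z₀) ⇒ u* = κ · V / ln(z/z₀)
u* = 0.41 × 7.7 / ln(8.7/0.097) = 0.41 × 7.7 / 4.4964
   = 3.1570 / 4.4964 = 0.7021 m/s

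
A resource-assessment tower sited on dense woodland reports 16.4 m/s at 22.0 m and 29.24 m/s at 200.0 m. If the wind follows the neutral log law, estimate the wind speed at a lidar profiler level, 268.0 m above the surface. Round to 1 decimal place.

Log law: V ∝ ln(z/z₀). From the pair, with r = V₁/V₂ = 0.56088,
ln z₀ = (ln z₁ − r·ln z₂)/(1 − r) = (3.0910 − 0.56088×5.2983)/0.43912 = 0.2718 → z₀ = 1.312 m
V₃ = V₁ · ln(z₃/z₀)/ln(z₁/z₀) = 16.4 × 5.3192/2.8193 = 30.9425 m/s

30.9 m/s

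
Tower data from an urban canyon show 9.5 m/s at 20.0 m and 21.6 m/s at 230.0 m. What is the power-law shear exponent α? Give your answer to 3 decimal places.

α ≈ 0.336

Power law: V₂/V₁ = (z₂/z₁)^α ⇒ α = ln(V₂/V₁) / ln(z₂/z₁)
α = ln(21.6/9.5) / ln(230.0/20.0) = ln(2.2737) / ln(11.5000)
  = 0.82140 / 2.44235 = 0.33632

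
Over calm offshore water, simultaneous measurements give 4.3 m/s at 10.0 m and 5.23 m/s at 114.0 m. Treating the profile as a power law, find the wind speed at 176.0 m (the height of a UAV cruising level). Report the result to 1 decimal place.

5.4 m/s

First find α: α = ln(V₂/V₁)/ln(z₂/z₁) = ln(5.23/4.3)/ln(114.0/10.0) = 0.19580/2.43361 = 0.0805
Extrapolate from 114.0 m to 176.0 m: V₃ = 5.23 × (176.0/114.0)^0.0805 = 5.23 × 1.0356 = 5.4160 m/s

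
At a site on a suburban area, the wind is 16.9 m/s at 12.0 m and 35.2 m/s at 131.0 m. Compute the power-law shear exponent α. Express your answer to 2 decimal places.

α ≈ 0.31

Power law: V₂/V₁ = (z₂/z₁)^α ⇒ α = ln(V₂/V₁) / ln(z₂/z₁)
α = ln(35.2/16.9) / ln(131.0/12.0) = ln(2.0828) / ln(10.9167)
  = 0.73373 / 2.39029 = 0.30696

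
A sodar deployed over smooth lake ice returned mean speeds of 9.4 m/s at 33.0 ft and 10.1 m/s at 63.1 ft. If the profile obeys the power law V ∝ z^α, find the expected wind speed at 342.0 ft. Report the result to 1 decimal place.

First find α: α = ln(V₂/V₁)/ln(z₂/z₁) = ln(10.1/9.4)/ln(63.1/33.0) = 0.07183/0.64821 = 0.1108
Extrapolate from 63.1 ft to 342.0 ft: V₃ = 10.1 × (342.0/63.1)^0.1108 = 10.1 × 1.2060 = 12.1801 m/s

12.2 m/s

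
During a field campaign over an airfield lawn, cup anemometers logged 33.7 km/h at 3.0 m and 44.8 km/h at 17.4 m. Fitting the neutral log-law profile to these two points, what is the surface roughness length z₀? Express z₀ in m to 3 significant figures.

z₀ ≈ 0.0144 m

Log law: V(z) ∝ ln(z/z₀). With r = V₁/V₂ = 33.7/44.8 = 0.75223,
r · ln(z₂/z₀) = ln(z₁/z₀) ⇒ ln z₀ = (ln z₁ − r·ln z₂)/(1 − r)
ln z₀ = (1.09861 − 0.75223×2.85647) / 0.24777 = -4.2383
z₀ = exp(-4.2383) = 0.01443 m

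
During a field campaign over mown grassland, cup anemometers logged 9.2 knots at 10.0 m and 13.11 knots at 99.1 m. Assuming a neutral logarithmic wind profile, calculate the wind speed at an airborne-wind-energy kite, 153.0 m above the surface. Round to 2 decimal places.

Log law: V ∝ ln(z/z₀). From the pair, with r = V₁/V₂ = 0.70175,
ln z₀ = (ln z₁ − r·ln z₂)/(1 − r) = (2.3026 − 0.70175×4.5961)/0.29825 = -3.0940 → z₀ = 0.04532 m
V₃ = V₁ · ln(z₃/z₀)/ln(z₁/z₀) = 9.2 × 8.1244/5.3966 = 13.8504 knots

13.85 knots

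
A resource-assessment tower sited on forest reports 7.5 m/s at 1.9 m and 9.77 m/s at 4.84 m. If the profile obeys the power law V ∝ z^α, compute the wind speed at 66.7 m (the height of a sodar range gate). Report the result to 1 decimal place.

20.5 m/s

First find α: α = ln(V₂/V₁)/ln(z₂/z₁) = ln(9.77/7.5)/ln(4.84/1.9) = 0.26441/0.93506 = 0.2828
Extrapolate from 4.84 m to 66.7 m: V₃ = 9.77 × (66.7/4.84)^0.2828 = 9.77 × 2.0997 = 20.5143 m/s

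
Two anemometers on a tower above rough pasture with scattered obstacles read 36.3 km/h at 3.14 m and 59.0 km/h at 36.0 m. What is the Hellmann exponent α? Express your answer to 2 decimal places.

α ≈ 0.20

Power law: V₂/V₁ = (z₂/z₁)^α ⇒ α = ln(V₂/V₁) / ln(z₂/z₁)
α = ln(59.0/36.3) / ln(36.0/3.14) = ln(1.6253) / ln(11.4650)
  = 0.48572 / 2.43930 = 0.19912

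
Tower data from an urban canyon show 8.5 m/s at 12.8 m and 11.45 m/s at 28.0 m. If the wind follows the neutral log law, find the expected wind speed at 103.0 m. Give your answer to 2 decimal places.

16.36 m/s

Log law: V ∝ ln(z/z₀). From the pair, with r = V₁/V₂ = 0.74236,
ln z₀ = (ln z₁ − r·ln z₂)/(1 − r) = (2.5494 − 0.74236×3.3322)/0.25764 = 0.2940 → z₀ = 1.342 m
V₃ = V₁ · ln(z₃/z₀)/ln(z₁/z₀) = 8.5 × 4.3407/2.2554 = 16.3588 m/s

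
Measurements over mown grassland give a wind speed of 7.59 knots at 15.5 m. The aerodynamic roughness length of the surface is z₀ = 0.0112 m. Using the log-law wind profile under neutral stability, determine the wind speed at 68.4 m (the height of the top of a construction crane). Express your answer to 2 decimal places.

9.15 knots

Log law: V(z) ∝ ln(z/z₀), so V₂/V₁ = ln(z₂/z₀) / ln(z₁/z₀).
ln(68.4/0.0112) = 8.7172, ln(15.5/0.0112) = 7.2327
V₂ = 7.59 × 8.7172/7.2327 = 7.59 × 1.2053 = 9.1479 knots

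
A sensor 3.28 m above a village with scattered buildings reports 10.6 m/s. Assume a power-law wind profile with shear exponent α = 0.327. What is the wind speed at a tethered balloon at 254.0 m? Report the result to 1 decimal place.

44.0 m/s

Power-law profile: V₂ = V₁ · (z₂/z₁)^α
V₂ = 10.6 × (254.0/3.28)^0.327 = 10.6 × (77.4390)^0.327
    = 10.6 × 4.1466 = 43.9537 m/s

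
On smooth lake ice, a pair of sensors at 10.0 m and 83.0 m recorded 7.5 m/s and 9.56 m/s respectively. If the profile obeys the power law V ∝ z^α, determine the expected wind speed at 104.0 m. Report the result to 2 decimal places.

9.81 m/s

First find α: α = ln(V₂/V₁)/ln(z₂/z₁) = ln(9.56/7.5)/ln(83.0/10.0) = 0.24268/2.11626 = 0.1147
Extrapolate from 83.0 m to 104.0 m: V₃ = 9.56 × (104.0/83.0)^0.1147 = 9.56 × 1.0262 = 9.8105 m/s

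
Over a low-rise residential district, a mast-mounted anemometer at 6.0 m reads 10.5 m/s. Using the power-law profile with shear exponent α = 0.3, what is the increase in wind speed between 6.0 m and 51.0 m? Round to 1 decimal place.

9.5 m/s

Power law: V₂ = V₁ · (z₂/z₁)^α = 10.5 × (8.5000)^0.3 = 19.9533 m/s
ΔV = 19.9533 − 10.5 = 9.4533 m/s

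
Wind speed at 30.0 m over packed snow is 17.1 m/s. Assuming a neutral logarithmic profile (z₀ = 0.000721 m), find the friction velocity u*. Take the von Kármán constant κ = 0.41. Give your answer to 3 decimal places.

u* ≈ 0.659 m/s

Log law: V(z) = (u*/κ) · ln(z/z₀) ⇒ u* = κ · V / ln(z/z₀)
u* = 0.41 × 17.1 / ln(30.0/0.000721) = 0.41 × 17.1 / 10.6361
   = 7.0110 / 10.6361 = 0.6592 m/s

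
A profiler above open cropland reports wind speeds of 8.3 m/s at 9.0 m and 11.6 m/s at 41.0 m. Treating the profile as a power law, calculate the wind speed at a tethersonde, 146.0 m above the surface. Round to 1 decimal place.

15.4 m/s

First find α: α = ln(V₂/V₁)/ln(z₂/z₁) = ln(11.6/8.3)/ln(41.0/9.0) = 0.33475/1.51635 = 0.2208
Extrapolate from 41.0 m to 146.0 m: V₃ = 11.6 × (146.0/41.0)^0.2208 = 11.6 × 1.3236 = 15.3540 m/s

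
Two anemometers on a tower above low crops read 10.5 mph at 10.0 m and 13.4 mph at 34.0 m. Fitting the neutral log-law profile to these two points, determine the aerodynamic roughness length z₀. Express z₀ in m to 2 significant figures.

Log law: V(z) ∝ ln(z/z₀). With r = V₁/V₂ = 10.5/13.4 = 0.78358,
r · ln(z₂/z₀) = ln(z₁/z₀) ⇒ ln z₀ = (ln z₁ − r·ln z₂)/(1 − r)
ln z₀ = (2.30259 − 0.78358×3.52636) / 0.21642 = -2.1283
z₀ = exp(-2.1283) = 0.1190 m

z₀ ≈ 0.12 m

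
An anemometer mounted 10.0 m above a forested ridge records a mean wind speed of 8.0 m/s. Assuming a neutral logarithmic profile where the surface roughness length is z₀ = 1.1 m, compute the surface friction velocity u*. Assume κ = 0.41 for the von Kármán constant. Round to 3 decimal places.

Log law: V(z) = (u*/κ) · ln(z/z₀) ⇒ u* = κ · V / ln(z/z₀)
u* = 0.41 × 8.0 / ln(10.0/1.1) = 0.41 × 8.0 / 2.2073
   = 3.2800 / 2.2073 = 1.4860 m/s

u* ≈ 1.486 m/s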